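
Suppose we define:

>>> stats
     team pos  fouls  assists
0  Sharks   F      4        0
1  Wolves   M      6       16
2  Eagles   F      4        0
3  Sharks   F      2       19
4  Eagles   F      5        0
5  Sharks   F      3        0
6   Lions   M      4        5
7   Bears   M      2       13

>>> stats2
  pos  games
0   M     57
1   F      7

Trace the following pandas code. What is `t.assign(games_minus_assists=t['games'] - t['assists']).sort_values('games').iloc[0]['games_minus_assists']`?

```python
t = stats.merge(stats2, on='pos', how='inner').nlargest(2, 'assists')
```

-12

merge on 'pos' (how='inner') → 8 rows:
     team pos  fouls  assists  games
0  Sharks   F      4        0      7
1  Wolves   M      6       16     57
2  Eagles   F      4        0      7
3  Sharks   F      2       19      7
4  Eagles   F      5        0      7
5  Sharks   F      3        0      7
6   Lions   M      4        5     57
7   Bears   M      2       13     57
take 2 rows with largest assists:
     team pos  fouls  assists  games
3  Sharks   F      2       19      7
1  Wolves   M      6       16     57
add column games_minus_assists = t['games'] - t['assists']:
     team pos  fouls  assists  games  games_minus_assists
3  Sharks   F      2       19      7                  -12
1  Wolves   M      6       16     57                   41
sort by games:
     team pos  fouls  assists  games  games_minus_assists
3  Sharks   F      2       19      7                  -12
1  Wolves   M      6       16     57                   41
Hence -12.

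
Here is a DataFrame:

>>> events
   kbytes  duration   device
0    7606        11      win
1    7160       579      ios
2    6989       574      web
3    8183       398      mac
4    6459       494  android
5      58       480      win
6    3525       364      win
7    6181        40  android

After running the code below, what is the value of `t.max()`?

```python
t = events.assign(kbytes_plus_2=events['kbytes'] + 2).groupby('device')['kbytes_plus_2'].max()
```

8185

add column kbytes_plus_2 = events['kbytes'] + 2:
   kbytes  duration   device  kbytes_plus_2
0    7606        11      win           7608
1    7160       579      ios           7162
2    6989       574      web           6991
3    8183       398      mac           8185
4    6459       494  android           6461
5      58       480      win             60
6    3525       364      win           3527
7    6181        40  android           6183
group by device, max of kbytes_plus_2:
device
android    6461
ios        7162
mac        8185
web        6991
win        7608
Name: kbytes_plus_2, dtype: int64
Taking the max of the resulting series gives 8185.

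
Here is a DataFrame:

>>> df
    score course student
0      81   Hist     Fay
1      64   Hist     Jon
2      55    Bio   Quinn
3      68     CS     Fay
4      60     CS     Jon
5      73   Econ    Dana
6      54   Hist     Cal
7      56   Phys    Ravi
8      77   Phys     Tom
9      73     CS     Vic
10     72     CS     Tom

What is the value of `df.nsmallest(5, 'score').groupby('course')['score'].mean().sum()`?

take 5 rows with smallest score:
   score course student
6     54   Hist     Cal
2     55    Bio   Quinn
7     56   Phys    Ravi
4     60     CS     Jon
1     64   Hist     Jon
group by course, mean of score:
course
Bio     55.0
CS      60.0
Hist    59.0
Phys    56.0
Name: score, dtype: float64
Hence 230.0.

230.0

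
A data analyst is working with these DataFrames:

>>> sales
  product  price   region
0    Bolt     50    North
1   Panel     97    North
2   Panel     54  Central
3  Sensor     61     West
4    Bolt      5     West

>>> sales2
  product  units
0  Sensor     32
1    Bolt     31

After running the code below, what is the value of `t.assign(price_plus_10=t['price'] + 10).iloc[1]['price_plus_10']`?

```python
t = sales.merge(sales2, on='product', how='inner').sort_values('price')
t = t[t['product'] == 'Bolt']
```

60

merge on 'product' (how='inner') → 3 rows:
  product  price region  units
0    Bolt     50  North     31
1  Sensor     61   West     32
2    Bolt      5   West     31
sort by price:
  product  price region  units
2    Bolt      5   West     31
0    Bolt     50  North     31
1  Sensor     61   West     32
filter rows where product == 'Bolt':
  product  price region  units
2    Bolt      5   West     31
0    Bolt     50  North     31
add column price_plus_10 = t['price'] + 10:
  product  price region  units  price_plus_10
2    Bolt      5   West     31             15
0    Bolt     50  North     31             60
value at position 1, column 'price_plus_10' → 60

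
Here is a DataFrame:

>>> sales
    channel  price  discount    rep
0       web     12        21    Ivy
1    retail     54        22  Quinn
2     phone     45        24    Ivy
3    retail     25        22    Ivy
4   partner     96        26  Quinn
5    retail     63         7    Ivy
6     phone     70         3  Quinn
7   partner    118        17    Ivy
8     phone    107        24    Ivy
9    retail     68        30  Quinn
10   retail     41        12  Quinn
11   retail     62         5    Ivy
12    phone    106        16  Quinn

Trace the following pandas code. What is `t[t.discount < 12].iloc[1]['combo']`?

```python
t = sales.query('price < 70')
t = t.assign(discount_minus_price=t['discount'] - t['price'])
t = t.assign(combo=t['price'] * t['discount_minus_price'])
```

-3534

filter rows where price < 70:
   channel  price  discount    rep
0      web     12        21    Ivy
1   retail     54        22  Quinn
2    phone     45        24    Ivy
3   retail     25        22    Ivy
5   retail     63         7    Ivy
9   retail     68        30  Quinn
10  retail     41        12  Quinn
11  retail     62         5    Ivy
add column discount_minus_price = t['discount'] - t['price']:
   channel  price  discount    rep  discount_minus_price
0      web     12        21    Ivy                     9
1   retail     54        22  Quinn                   -32
2    phone     45        24    Ivy                   -21
3   retail     25        22    Ivy                    -3
5   retail     63         7    Ivy                   -56
9   retail     68        30  Quinn                   -38
10  retail     41        12  Quinn                   -29
11  retail     62         5    Ivy                   -57
add column combo = t['price'] * t['discount_minus_price']:
   channel  price  discount    rep  discount_minus_price  combo
0      web     12        21    Ivy                     9    108
1   retail     54        22  Quinn                   -32  -1728
2    phone     45        24    Ivy                   -21   -945
3   retail     25        22    Ivy                    -3    -75
5   retail     63         7    Ivy                   -56  -3528
9   retail     68        30  Quinn                   -38  -2584
10  retail     41        12  Quinn                   -29  -1189
11  retail     62         5    Ivy                   -57  -3534
filter rows where discount < 12:
   channel  price  discount  rep  discount_minus_price  combo
5   retail     63         7  Ivy                   -56  -3528
11  retail     62         5  Ivy                   -57  -3534
So iloc[1]['combo'] = -3534.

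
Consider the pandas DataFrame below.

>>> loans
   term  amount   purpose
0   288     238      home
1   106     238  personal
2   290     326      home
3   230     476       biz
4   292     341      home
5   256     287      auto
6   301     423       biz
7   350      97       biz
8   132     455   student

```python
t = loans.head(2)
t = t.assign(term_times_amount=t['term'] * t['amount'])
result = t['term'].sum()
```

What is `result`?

394

take first 2 rows:
   term  amount   purpose
0   288     238      home
1   106     238  personal
add column term_times_amount = t['term'] * t['amount']:
   term  amount   purpose  term_times_amount
0   288     238      home              68544
1   106     238  personal              25228
Hence 394.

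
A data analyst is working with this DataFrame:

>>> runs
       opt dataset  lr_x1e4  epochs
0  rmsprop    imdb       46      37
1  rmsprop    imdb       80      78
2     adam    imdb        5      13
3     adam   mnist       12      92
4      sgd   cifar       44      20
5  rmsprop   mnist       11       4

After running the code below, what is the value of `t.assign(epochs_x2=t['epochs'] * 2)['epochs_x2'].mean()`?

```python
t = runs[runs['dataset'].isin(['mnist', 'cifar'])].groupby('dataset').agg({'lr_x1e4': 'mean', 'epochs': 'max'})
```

112.0

filter rows where dataset in ['mnist', 'cifar']:
       opt dataset  lr_x1e4  epochs
3     adam   mnist       12      92
4      sgd   cifar       44      20
5  rmsprop   mnist       11       4
group by dataset: mean(lr_x1e4), max(epochs):
         lr_x1e4  epochs
dataset                 
cifar       44.0      20
mnist       11.5      92
add column epochs_x2 = t['epochs'] * 2:
         lr_x1e4  epochs  epochs_x2
dataset                            
cifar       44.0      20         40
mnist       11.5      92        184
mean of column 'epochs_x2' → 112.0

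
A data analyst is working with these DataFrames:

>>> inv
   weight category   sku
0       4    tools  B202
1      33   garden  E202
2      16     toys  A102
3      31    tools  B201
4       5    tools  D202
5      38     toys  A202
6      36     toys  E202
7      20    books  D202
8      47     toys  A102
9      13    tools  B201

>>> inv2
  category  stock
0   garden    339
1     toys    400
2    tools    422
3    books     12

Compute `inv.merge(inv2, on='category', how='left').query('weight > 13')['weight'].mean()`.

merge on 'category' (how='left') → 10 rows:
   weight category   sku  stock
0       4    tools  B202    422
1      33   garden  E202    339
2      16     toys  A102    400
3      31    tools  B201    422
4       5    tools  D202    422
5      38     toys  A202    400
6      36     toys  E202    400
7      20    books  D202     12
8      47     toys  A102    400
9      13    tools  B201    422
filter rows where weight > 13:
   weight category   sku  stock
1      33   garden  E202    339
2      16     toys  A102    400
3      31    tools  B201    422
5      38     toys  A202    400
6      36     toys  E202    400
7      20    books  D202     12
8      47     toys  A102    400

31.5714285714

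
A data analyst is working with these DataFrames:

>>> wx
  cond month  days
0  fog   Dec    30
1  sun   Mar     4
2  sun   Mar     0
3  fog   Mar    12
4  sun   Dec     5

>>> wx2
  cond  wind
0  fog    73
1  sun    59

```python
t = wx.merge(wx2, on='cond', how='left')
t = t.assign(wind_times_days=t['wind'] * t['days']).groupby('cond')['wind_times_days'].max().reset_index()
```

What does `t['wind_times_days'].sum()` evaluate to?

2485

merge on 'cond' (how='left') → 5 rows:
  cond month  days  wind
0  fog   Dec    30    73
1  sun   Mar     4    59
2  sun   Mar     0    59
3  fog   Mar    12    73
4  sun   Dec     5    59
add column wind_times_days = t['wind'] * t['days']:
  cond month  days  wind  wind_times_days
0  fog   Dec    30    73             2190
1  sun   Mar     4    59              236
2  sun   Mar     0    59                0
3  fog   Mar    12    73              876
4  sun   Dec     5    59              295
group by cond, max of wind_times_days:
cond
fog    2190
sun     295
Name: wind_times_days, dtype: int64
reset_index():
  cond  wind_times_days
0  fog             2190
1  sun              295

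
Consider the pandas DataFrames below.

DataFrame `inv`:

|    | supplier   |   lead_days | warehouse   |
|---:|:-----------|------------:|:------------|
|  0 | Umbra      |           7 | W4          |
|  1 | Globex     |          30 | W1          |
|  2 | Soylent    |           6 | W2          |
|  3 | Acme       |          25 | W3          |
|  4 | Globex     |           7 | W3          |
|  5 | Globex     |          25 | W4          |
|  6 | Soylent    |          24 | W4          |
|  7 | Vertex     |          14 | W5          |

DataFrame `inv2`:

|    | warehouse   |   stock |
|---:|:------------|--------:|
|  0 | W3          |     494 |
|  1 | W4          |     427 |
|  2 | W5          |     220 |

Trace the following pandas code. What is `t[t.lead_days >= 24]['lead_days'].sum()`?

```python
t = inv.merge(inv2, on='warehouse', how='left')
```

104

merge on 'warehouse' (how='left') → 8 rows:
  supplier  lead_days warehouse  stock
0    Umbra          7        W4  427.0
1   Globex         30        W1    NaN
2  Soylent          6        W2    NaN
3     Acme         25        W3  494.0
4   Globex          7        W3  494.0
5   Globex         25        W4  427.0
6  Soylent         24        W4  427.0
7   Vertex         14        W5  220.0
filter rows where lead_days >= 24:
  supplier  lead_days warehouse  stock
1   Globex         30        W1    NaN
3     Acme         25        W3  494.0
5   Globex         25        W4  427.0
6  Soylent         24        W4  427.0
Taking the sum of column 'lead_days' gives 104.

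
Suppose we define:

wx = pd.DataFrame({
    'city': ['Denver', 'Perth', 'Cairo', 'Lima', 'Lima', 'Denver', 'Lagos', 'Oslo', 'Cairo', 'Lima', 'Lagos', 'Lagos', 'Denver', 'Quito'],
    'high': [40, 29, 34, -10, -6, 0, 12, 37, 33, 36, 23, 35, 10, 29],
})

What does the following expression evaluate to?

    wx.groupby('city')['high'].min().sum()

130

group by city, min of high:
city
Cairo     33
Denver     0
Lagos     12
Lima     -10
Oslo      37
Perth     29
Quito     29
Name: high, dtype: int64
sum of the resulting series → 130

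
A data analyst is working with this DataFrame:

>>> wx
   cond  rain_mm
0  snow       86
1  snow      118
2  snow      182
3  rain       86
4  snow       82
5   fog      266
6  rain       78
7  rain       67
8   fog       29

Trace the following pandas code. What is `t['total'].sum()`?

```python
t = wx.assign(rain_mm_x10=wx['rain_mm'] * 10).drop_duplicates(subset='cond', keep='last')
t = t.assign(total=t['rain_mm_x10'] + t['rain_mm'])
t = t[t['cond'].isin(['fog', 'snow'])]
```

add column rain_mm_x10 = wx['rain_mm'] * 10:
   cond  rain_mm  rain_mm_x10
0  snow       86          860
1  snow      118         1180
2  snow      182         1820
3  rain       86          860
4  snow       82          820
5   fog      266         2660
6  rain       78          780
7  rain       67          670
8   fog       29          290
drop duplicate cond (keep=last):
   cond  rain_mm  rain_mm_x10
4  snow       82          820
7  rain       67          670
8   fog       29          290
add column total = t['rain_mm_x10'] + t['rain_mm']:
   cond  rain_mm  rain_mm_x10  total
4  snow       82          820    902
7  rain       67          670    737
8   fog       29          290    319
filter rows where cond in ['fog', 'snow']:
   cond  rain_mm  rain_mm_x10  total
4  snow       82          820    902
8   fog       29          290    319
The sum of column 'total' is 1221.

1221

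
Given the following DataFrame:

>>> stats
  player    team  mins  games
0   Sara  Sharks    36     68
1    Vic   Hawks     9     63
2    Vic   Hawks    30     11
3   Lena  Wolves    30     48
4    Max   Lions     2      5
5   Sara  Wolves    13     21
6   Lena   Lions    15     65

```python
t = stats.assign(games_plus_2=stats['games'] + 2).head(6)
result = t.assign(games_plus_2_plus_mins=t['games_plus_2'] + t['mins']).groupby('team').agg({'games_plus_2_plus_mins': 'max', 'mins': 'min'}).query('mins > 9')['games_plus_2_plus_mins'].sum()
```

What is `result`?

add column games_plus_2 = stats['games'] + 2:
  player    team  mins  games  games_plus_2
0   Sara  Sharks    36     68            70
1    Vic   Hawks     9     63            65
2    Vic   Hawks    30     11            13
3   Lena  Wolves    30     48            50
4    Max   Lions     2      5             7
5   Sara  Wolves    13     21            23
6   Lena   Lions    15     65            67
take first 6 rows:
  player    team  mins  games  games_plus_2
0   Sara  Sharks    36     68            70
1    Vic   Hawks     9     63            65
2    Vic   Hawks    30     11            13
3   Lena  Wolves    30     48            50
4    Max   Lions     2      5             7
5   Sara  Wolves    13     21            23
add column games_plus_2_plus_mins = t['games_plus_2'] + t['mins']:
  player    team  mins  games  games_plus_2  games_plus_2_plus_mins
0   Sara  Sharks    36     68            70                     106
1    Vic   Hawks     9     63            65                      74
2    Vic   Hawks    30     11            13                      43
3   Lena  Wolves    30     48            50                      80
4    Max   Lions     2      5             7                       9
5   Sara  Wolves    13     21            23                      36
group by team: max(games_plus_2_plus_mins), min(mins):
        games_plus_2_plus_mins  mins
team                                
Hawks                       74     9
Lions                        9     2
Sharks                     106    36
Wolves                      80    13
filter rows where mins > 9:
        games_plus_2_plus_mins  mins
team                                
Sharks                     106    36
Wolves                      80    13

186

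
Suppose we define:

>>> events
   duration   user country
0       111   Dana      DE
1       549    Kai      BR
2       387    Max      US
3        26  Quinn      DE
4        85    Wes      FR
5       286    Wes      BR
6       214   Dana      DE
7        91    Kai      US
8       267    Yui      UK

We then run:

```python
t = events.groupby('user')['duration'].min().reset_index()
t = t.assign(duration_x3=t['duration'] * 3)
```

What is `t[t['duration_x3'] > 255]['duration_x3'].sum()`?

2568

group by user, min of duration:
user
Dana     111
Kai       91
Max      387
Quinn     26
Wes       85
Yui      267
Name: duration, dtype: int64
reset_index():
    user  duration
0   Dana       111
1    Kai        91
2    Max       387
3  Quinn        26
4    Wes        85
5    Yui       267
add column duration_x3 = t['duration'] * 3:
    user  duration  duration_x3
0   Dana       111          333
1    Kai        91          273
2    Max       387         1161
3  Quinn        26           78
4    Wes        85          255
5    Yui       267          801
filter rows where duration_x3 > 255:
   user  duration  duration_x3
0  Dana       111          333
1   Kai        91          273
2   Max       387         1161
5   Yui       267          801
Reading off the sum of column 'duration_x3', we get 2568.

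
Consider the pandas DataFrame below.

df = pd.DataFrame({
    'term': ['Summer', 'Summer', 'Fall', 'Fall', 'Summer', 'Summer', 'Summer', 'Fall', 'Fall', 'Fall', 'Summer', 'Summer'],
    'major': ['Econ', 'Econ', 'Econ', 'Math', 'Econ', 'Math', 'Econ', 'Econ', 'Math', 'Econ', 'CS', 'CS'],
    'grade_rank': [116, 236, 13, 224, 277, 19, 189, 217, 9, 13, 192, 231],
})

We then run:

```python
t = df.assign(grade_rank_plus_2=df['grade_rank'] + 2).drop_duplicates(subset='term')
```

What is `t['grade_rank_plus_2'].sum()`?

133

add column grade_rank_plus_2 = df['grade_rank'] + 2:
      term major  grade_rank  grade_rank_plus_2
0   Summer  Econ         116                118
1   Summer  Econ         236                238
2     Fall  Econ          13                 15
3     Fall  Math         224                226
4   Summer  Econ         277                279
5   Summer  Math          19                 21
6   Summer  Econ         189                191
7     Fall  Econ         217                219
8     Fall  Math           9                 11
9     Fall  Econ          13                 15
10  Summer    CS         192                194
11  Summer    CS         231                233
drop duplicate term (keep=first):
     term major  grade_rank  grade_rank_plus_2
0  Summer  Econ         116                118
2    Fall  Econ          13                 15
The sum of column 'grade_rank_plus_2' is 133.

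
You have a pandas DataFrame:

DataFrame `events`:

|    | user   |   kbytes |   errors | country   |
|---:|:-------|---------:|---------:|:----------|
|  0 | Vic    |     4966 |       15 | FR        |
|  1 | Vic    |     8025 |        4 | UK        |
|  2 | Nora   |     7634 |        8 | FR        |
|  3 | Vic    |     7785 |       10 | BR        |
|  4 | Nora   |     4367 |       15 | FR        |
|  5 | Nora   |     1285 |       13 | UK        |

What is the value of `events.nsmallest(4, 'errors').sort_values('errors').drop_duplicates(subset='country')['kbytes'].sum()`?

take 4 rows with smallest errors:
   user  kbytes  errors country
1   Vic    8025       4      UK
2  Nora    7634       8      FR
3   Vic    7785      10      BR
5  Nora    1285      13      UK
sort by errors:
   user  kbytes  errors country
1   Vic    8025       4      UK
2  Nora    7634       8      FR
3   Vic    7785      10      BR
5  Nora    1285      13      UK
drop duplicate country (keep=first):
   user  kbytes  errors country
1   Vic    8025       4      UK
2  Nora    7634       8      FR
3   Vic    7785      10      BR
The sum of column 'kbytes' is 23444.

23444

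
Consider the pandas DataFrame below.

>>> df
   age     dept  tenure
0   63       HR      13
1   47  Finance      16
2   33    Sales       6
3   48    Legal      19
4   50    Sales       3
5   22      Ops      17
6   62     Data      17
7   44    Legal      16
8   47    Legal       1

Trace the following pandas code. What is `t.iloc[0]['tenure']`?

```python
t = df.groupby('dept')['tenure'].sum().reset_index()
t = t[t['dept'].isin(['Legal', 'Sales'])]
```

36

group by dept, sum of tenure:
dept
Data       17
Finance    16
HR         13
Legal      36
Ops        17
Sales       9
Name: tenure, dtype: int64
reset_index():
      dept  tenure
0     Data      17
1  Finance      16
2       HR      13
3    Legal      36
4      Ops      17
5    Sales       9
filter rows where dept in ['Legal', 'Sales']:
    dept  tenure
3  Legal      36
5  Sales       9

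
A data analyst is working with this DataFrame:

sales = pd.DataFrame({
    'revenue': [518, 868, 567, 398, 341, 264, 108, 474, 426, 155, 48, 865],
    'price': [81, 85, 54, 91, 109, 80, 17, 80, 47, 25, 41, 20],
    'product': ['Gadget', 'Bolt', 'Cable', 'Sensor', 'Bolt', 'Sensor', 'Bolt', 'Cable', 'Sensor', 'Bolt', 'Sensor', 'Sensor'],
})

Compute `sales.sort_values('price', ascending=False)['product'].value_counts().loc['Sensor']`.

sort by price descending:
    revenue  price product
4       341    109    Bolt
3       398     91  Sensor
1       868     85    Bolt
0       518     81  Gadget
5       264     80  Sensor
7       474     80   Cable
2       567     54   Cable
8       426     47  Sensor
10       48     41  Sensor
9       155     25    Bolt
11      865     20  Sensor
6       108     17    Bolt
value_counts of product:
product
Sensor    5
Bolt      4
Cable     2
Gadget    1
Name: count, dtype: int64
Then the value at index 'Sensor': 5

5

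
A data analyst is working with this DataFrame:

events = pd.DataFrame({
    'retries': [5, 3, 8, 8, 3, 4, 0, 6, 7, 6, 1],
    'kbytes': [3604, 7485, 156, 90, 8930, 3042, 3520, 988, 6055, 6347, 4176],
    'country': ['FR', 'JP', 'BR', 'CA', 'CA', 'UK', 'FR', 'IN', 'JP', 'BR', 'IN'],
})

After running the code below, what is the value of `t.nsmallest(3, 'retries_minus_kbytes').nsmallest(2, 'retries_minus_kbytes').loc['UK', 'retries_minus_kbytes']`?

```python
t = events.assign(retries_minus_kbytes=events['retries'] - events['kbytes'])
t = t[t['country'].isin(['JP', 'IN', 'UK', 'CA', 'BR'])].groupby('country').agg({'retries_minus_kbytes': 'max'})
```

add column retries_minus_kbytes = events['retries'] - events['kbytes']:
    retries  kbytes country  retries_minus_kbytes
0         5    3604      FR                 -3599
1         3    7485      JP                 -7482
2         8     156      BR                  -148
3         8      90      CA                   -82
4         3    8930      CA                 -8927
5         4    3042      UK                 -3038
6         0    3520      FR                 -3520
7         6     988      IN                  -982
8         7    6055      JP                 -6048
9         6    6347      BR                 -6341
10        1    4176      IN                 -4175
filter rows where country in ['JP', 'IN', 'UK', 'CA', 'BR']:
    retries  kbytes country  retries_minus_kbytes
1         3    7485      JP                 -7482
2         8     156      BR                  -148
3         8      90      CA                   -82
4         3    8930      CA                 -8927
5         4    3042      UK                 -3038
7         6     988      IN                  -982
8         7    6055      JP                 -6048
9         6    6347      BR                 -6341
10        1    4176      IN                 -4175
group by country, max of retries_minus_kbytes:
         retries_minus_kbytes
country                      
BR                       -148
CA                        -82
IN                       -982
JP                      -6048
UK                      -3038
take 3 rows with smallest retries_minus_kbytes:
         retries_minus_kbytes
country                      
JP                      -6048
UK                      -3038
IN                       -982
take 2 rows with smallest retries_minus_kbytes:
         retries_minus_kbytes
country                      
JP                      -6048
UK                      -3038
Finally, value at row 'UK', column 'retries_minus_kbytes' = -3038.

-3038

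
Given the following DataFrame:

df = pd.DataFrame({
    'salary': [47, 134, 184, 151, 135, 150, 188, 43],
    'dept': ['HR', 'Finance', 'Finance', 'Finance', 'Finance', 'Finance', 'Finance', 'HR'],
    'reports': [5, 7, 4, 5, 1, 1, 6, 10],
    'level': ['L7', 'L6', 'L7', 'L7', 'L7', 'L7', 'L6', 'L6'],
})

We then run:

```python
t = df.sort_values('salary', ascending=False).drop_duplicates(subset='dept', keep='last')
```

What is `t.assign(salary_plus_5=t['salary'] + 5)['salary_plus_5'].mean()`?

sort by salary descending:
   salary     dept  reports level
6     188  Finance        6    L6
2     184  Finance        4    L7
3     151  Finance        5    L7
5     150  Finance        1    L7
4     135  Finance        1    L7
1     134  Finance        7    L6
0      47       HR        5    L7
7      43       HR       10    L6
drop duplicate dept (keep=last):
   salary     dept  reports level
1     134  Finance        7    L6
7      43       HR       10    L6
add column salary_plus_5 = t['salary'] + 5:
   salary     dept  reports level  salary_plus_5
1     134  Finance        7    L6            139
7      43       HR       10    L6             48
The mean of column 'salary_plus_5' is 93.5.

93.5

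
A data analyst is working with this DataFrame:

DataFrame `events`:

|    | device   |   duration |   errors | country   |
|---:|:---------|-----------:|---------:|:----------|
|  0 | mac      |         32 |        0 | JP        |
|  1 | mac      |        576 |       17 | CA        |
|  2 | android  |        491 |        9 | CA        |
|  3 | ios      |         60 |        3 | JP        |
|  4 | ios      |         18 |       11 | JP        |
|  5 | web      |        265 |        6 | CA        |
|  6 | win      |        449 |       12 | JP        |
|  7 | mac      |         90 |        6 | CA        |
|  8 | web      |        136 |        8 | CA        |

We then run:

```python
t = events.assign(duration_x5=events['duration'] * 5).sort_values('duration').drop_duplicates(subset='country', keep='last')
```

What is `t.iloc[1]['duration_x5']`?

2880

add column duration_x5 = events['duration'] * 5:
    device  duration  errors country  duration_x5
0      mac        32       0      JP          160
1      mac       576      17      CA         2880
2  android       491       9      CA         2455
3      ios        60       3      JP          300
4      ios        18      11      JP           90
5      web       265       6      CA         1325
6      win       449      12      JP         2245
7      mac        90       6      CA          450
8      web       136       8      CA          680
sort by duration:
    device  duration  errors country  duration_x5
4      ios        18      11      JP           90
0      mac        32       0      JP          160
3      ios        60       3      JP          300
7      mac        90       6      CA          450
8      web       136       8      CA          680
5      web       265       6      CA         1325
6      win       449      12      JP         2245
2  android       491       9      CA         2455
1      mac       576      17      CA         2880
drop duplicate country (keep=last):
  device  duration  errors country  duration_x5
6    win       449      12      JP         2245
1    mac       576      17      CA         2880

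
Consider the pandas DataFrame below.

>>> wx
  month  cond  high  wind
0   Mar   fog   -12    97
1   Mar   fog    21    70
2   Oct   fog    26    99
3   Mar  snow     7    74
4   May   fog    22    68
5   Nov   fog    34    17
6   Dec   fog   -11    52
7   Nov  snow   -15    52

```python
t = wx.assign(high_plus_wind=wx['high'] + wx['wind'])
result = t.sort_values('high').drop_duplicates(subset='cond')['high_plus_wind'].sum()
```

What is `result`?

add column high_plus_wind = wx['high'] + wx['wind']:
  month  cond  high  wind  high_plus_wind
0   Mar   fog   -12    97              85
1   Mar   fog    21    70              91
2   Oct   fog    26    99             125
3   Mar  snow     7    74              81
4   May   fog    22    68              90
5   Nov   fog    34    17              51
6   Dec   fog   -11    52              41
7   Nov  snow   -15    52              37
sort by high:
  month  cond  high  wind  high_plus_wind
7   Nov  snow   -15    52              37
0   Mar   fog   -12    97              85
6   Dec   fog   -11    52              41
3   Mar  snow     7    74              81
1   Mar   fog    21    70              91
4   May   fog    22    68              90
2   Oct   fog    26    99             125
5   Nov   fog    34    17              51
drop duplicate cond (keep=first):
  month  cond  high  wind  high_plus_wind
7   Nov  snow   -15    52              37
0   Mar   fog   -12    97              85

122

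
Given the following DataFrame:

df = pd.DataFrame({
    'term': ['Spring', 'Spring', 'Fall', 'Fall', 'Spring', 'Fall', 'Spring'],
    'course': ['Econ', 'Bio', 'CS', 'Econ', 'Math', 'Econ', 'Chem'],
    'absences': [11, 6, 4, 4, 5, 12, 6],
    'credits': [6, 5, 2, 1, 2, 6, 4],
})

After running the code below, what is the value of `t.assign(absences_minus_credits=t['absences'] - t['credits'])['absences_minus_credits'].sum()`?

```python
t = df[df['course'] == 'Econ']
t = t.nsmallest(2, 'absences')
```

filter rows where course == 'Econ':
     term course  absences  credits
0  Spring   Econ        11        6
3    Fall   Econ         4        1
5    Fall   Econ        12        6
take 2 rows with smallest absences:
     term course  absences  credits
3    Fall   Econ         4        1
0  Spring   Econ        11        6
add column absences_minus_credits = t['absences'] - t['credits']:
     term course  absences  credits  absences_minus_credits
3    Fall   Econ         4        1                       3
0  Spring   Econ        11        6                       5
Then the sum of column 'absences_minus_credits': 8

8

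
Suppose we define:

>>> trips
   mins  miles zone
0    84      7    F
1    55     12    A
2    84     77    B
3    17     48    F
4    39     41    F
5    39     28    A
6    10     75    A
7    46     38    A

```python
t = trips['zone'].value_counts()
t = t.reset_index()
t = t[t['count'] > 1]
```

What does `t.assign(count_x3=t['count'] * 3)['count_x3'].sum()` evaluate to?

21

value_counts of zone:
zone
A    4
F    3
B    1
Name: count, dtype: int64
reset_index():
  zone  count
0    A      4
1    F      3
2    B      1
filter rows where count > 1:
  zone  count
0    A      4
1    F      3
add column count_x3 = t['count'] * 3:
  zone  count  count_x3
0    A      4        12
1    F      3         9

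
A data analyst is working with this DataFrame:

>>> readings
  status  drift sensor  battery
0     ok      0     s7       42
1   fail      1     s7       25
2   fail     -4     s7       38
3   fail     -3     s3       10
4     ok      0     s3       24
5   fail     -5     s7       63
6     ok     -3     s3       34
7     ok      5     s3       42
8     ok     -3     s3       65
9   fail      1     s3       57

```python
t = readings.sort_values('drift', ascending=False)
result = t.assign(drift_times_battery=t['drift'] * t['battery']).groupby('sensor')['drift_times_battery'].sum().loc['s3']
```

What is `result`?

sort by drift descending:
  status  drift sensor  battery
7     ok      5     s3       42
1   fail      1     s7       25
9   fail      1     s3       57
0     ok      0     s7       42
4     ok      0     s3       24
3   fail     -3     s3       10
6     ok     -3     s3       34
8     ok     -3     s3       65
2   fail     -4     s7       38
5   fail     -5     s7       63
add column drift_times_battery = t['drift'] * t['battery']:
  status  drift sensor  battery  drift_times_battery
7     ok      5     s3       42                  210
1   fail      1     s7       25                   25
9   fail      1     s3       57                   57
0     ok      0     s7       42                    0
4     ok      0     s3       24                    0
3   fail     -3     s3       10                  -30
6     ok     -3     s3       34                 -102
8     ok     -3     s3       65                 -195
2   fail     -4     s7       38                 -152
5   fail     -5     s7       63                 -315
group by sensor, sum of drift_times_battery:
sensor
s3    -60
s7   -442
Name: drift_times_battery, dtype: int64
The value at index 's3' is -60.

-60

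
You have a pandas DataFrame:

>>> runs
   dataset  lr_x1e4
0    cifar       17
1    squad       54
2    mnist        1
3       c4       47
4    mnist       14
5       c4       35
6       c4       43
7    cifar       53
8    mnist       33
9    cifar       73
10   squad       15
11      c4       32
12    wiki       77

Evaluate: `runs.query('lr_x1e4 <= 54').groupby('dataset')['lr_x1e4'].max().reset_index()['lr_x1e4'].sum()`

187

filter rows where lr_x1e4 <= 54:
   dataset  lr_x1e4
0    cifar       17
1    squad       54
2    mnist        1
3       c4       47
4    mnist       14
5       c4       35
6       c4       43
7    cifar       53
8    mnist       33
10   squad       15
11      c4       32
group by dataset, max of lr_x1e4:
dataset
c4       47
cifar    53
mnist    33
squad    54
Name: lr_x1e4, dtype: int64
reset_index():
  dataset  lr_x1e4
0      c4       47
1   cifar       53
2   mnist       33
3   squad       54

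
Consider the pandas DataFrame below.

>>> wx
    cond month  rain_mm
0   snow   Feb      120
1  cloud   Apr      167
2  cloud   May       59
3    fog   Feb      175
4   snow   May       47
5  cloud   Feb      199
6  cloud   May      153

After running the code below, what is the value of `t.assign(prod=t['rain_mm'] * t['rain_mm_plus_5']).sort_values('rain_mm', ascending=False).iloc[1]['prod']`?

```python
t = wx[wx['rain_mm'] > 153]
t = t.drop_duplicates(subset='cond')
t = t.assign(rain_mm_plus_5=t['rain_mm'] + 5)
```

filter rows where rain_mm > 153:
    cond month  rain_mm
1  cloud   Apr      167
3    fog   Feb      175
5  cloud   Feb      199
drop duplicate cond (keep=first):
    cond month  rain_mm
1  cloud   Apr      167
3    fog   Feb      175
add column rain_mm_plus_5 = t['rain_mm'] + 5:
    cond month  rain_mm  rain_mm_plus_5
1  cloud   Apr      167             172
3    fog   Feb      175             180
add column prod = t['rain_mm'] * t['rain_mm_plus_5']:
    cond month  rain_mm  rain_mm_plus_5   prod
1  cloud   Apr      167             172  28724
3    fog   Feb      175             180  31500
sort by rain_mm descending:
    cond month  rain_mm  rain_mm_plus_5   prod
3    fog   Feb      175             180  31500
1  cloud   Apr      167             172  28724
So iloc[1]['prod'] = 28724.

28724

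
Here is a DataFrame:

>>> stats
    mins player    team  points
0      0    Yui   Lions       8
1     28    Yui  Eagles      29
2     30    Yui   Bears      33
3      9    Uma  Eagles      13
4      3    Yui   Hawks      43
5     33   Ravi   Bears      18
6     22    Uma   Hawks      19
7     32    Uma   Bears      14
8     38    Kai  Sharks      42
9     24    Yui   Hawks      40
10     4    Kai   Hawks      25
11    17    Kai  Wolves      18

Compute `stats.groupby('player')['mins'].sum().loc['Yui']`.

group by player, sum of mins:
player
Kai     59
Ravi    33
Uma     63
Yui     85
Name: mins, dtype: int64
The value at index 'Yui' is 85.

85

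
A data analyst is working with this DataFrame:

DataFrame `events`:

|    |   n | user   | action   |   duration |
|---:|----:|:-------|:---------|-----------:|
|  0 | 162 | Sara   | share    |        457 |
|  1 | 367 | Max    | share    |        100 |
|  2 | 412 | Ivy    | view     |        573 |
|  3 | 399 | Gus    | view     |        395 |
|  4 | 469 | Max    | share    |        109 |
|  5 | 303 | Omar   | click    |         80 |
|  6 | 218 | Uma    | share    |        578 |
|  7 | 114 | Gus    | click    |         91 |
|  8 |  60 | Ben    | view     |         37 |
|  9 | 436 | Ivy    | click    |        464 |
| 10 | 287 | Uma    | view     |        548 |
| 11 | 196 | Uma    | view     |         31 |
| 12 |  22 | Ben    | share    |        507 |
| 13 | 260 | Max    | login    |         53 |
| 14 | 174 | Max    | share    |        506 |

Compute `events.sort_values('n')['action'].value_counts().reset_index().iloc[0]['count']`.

6

sort by n:
      n  user action  duration
12   22   Ben  share       507
8    60   Ben   view        37
7   114   Gus  click        91
0   162  Sara  share       457
14  174   Max  share       506
11  196   Uma   view        31
6   218   Uma  share       578
13  260   Max  login        53
10  287   Uma   view       548
5   303  Omar  click        80
1   367   Max  share       100
3   399   Gus   view       395
2   412   Ivy   view       573
9   436   Ivy  click       464
4   469   Max  share       109
value_counts of action:
action
share    6
view     5
click    3
login    1
Name: count, dtype: int64
reset_index():
  action  count
0  share      6
1   view      5
2  click      3
3  login      1
Finally, value at position 0, column 'count' = 6.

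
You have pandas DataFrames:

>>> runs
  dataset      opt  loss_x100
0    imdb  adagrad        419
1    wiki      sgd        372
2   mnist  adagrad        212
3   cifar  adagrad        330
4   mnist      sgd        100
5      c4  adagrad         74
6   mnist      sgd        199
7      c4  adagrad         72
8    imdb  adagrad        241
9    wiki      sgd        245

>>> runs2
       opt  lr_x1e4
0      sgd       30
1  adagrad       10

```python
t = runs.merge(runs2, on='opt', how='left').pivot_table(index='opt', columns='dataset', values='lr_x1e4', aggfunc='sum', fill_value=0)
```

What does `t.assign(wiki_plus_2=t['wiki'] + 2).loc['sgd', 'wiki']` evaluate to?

merge on 'opt' (how='left') → 10 rows:
  dataset      opt  loss_x100  lr_x1e4
0    imdb  adagrad        419       10
1    wiki      sgd        372       30
2   mnist  adagrad        212       10
3   cifar  adagrad        330       10
4   mnist      sgd        100       30
5      c4  adagrad         74       10
6   mnist      sgd        199       30
7      c4  adagrad         72       10
8    imdb  adagrad        241       10
9    wiki      sgd        245       30
pivot: rows=opt, cols=dataset, sum(lr_x1e4):
dataset  c4  cifar  imdb  mnist  wiki
opt                                  
adagrad  20     10    20     10     0
sgd       0      0     0     60    60
add column wiki_plus_2 = t['wiki'] + 2:
dataset  c4  cifar  imdb  mnist  wiki  wiki_plus_2
opt                                               
adagrad  20     10    20     10     0            2
sgd       0      0     0     60    60           62
Hence 60.

60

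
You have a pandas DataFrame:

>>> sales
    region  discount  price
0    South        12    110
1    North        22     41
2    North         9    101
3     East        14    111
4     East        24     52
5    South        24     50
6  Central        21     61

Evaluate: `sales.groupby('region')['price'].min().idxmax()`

Central

group by region, min of price:
region
Central    61
East       52
North      41
South      50
Name: price, dtype: int64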